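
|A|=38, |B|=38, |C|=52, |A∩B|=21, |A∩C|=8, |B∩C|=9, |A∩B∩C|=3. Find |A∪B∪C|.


|A∪B∪C| = 38+38+52-21-8-9+3 = 93

|A∪B∪C| = 93


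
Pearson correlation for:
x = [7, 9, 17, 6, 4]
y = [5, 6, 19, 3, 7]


n=5, Σx=43, Σy=40, Σxy=458, Σx²=471, Σy²=480
r = (5×458 - 43×40)/√((5×471 - 43²)(5×480 - 40²))
= 570/√(506×800) = 570/√404800 ≈ 570/636.2389 ≈ 0.8959

r ≈ 0.8959


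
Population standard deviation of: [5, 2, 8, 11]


Mean = 26/4 = 13/2
  (5-13/2)²=9/4
  (2-13/2)²=81/4
  (8-13/2)²=9/4
  (11-13/2)²=81/4
Σ(x-μ)² = 45
σ² = 45/4

σ = √(45/4) ≈ 3.3541


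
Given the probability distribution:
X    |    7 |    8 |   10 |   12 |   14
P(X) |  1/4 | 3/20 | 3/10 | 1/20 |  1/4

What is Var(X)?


E[X] = 201/20
E[X²] = 2161/20
Var(X) = E[X²] - (E[X])² = 2161/20 - 40401/400 = 2819/400

Var(X) = 2819/400 ≈ 7.0475


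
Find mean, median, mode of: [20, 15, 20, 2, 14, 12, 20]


Sorted: [2, 12, 14, 15, 20, 20, 20]
Mean = 103/7
Median = 15
Freq: {20: 3, 15: 1, 2: 1, 14: 1, 12: 1}
Mode: [20]

Mean=103/7, Median=15, Mode=20


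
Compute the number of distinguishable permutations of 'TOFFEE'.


Letters: 6, freq: {'T': 1, 'O': 1, 'F': 2, 'E': 2}
6!/(1!×1!×2!×2!) = 720/4 = 180

180


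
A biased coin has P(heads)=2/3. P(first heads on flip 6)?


Geometric: P(X=6) = (1-p)^(k-1)×p = (1/3)^5×2/3 = 2/729

P(X=6) = 2/729 ≈ 0.27%


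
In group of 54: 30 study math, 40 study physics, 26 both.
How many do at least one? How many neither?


|A∪B| = 30+40-26 = 44
Neither = 54-44 = 10

At least one: 44; Neither: 10


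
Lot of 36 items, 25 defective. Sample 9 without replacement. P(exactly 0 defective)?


Hypergeometric: C(25,0)×C(11,9)/C(36,9)
= 1×55/94143280 = 1/1711696

P(X=0) = 1/1711696 ≈ 0.00%


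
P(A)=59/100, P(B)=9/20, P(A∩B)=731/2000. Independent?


P(A)×P(B) = 531/2000
P(A∩B) = 731/2000
Not equal → NOT independent

No, not independent


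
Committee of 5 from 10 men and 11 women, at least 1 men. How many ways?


Count by #men:
  1M,4W: C(10,1)×C(11,4)=3300
  2M,3W: C(10,2)×C(11,3)=7425
  3M,2W: C(10,3)×C(11,2)=6600
  4M,1W: C(10,4)×C(11,1)=2310
  5M,0W: C(10,5)×C(11,0)=252
Total = 19887

19887


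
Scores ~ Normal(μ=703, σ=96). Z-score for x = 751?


z = (x - μ)/σ = (751 - 703)/96 = 0.5

z = 0.5


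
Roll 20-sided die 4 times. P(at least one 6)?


P(no 6)^4 = (19/20)^4 = 130321/160000
P(≥1) = 1 - 130321/160000 = 29679/160000

P = 29679/160000 ≈ 18.55%


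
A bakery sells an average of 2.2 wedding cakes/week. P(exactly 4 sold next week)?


Poisson(λ=2.2): P(X=4) = e^(-λ)×λ^k/k!
= e^(-2.2) × 2.2^4 / 4!
≈ 0.1108031584 × 23.4256 / 24 ≈ 0.108151

P(X=4) ≈ 0.108151 ≈ 10.82%


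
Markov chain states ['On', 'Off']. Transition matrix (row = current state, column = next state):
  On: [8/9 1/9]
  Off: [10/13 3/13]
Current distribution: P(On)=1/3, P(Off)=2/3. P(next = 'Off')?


P(next=Off) = Σᵢ P(now=i)×P(i→Off)
= 1/3×1/9 + 2/3×3/13
= 1/27 + 2/13 = 67/351

P = 67/351 ≈ 0.1909


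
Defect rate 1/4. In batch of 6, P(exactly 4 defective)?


Binomial: P(X=4) = C(6,4)×p^4×(1-p)^2
= 15 × 1/256 × 9/16 = 135/4096

P(X=4) = 135/4096 ≈ 3.30%


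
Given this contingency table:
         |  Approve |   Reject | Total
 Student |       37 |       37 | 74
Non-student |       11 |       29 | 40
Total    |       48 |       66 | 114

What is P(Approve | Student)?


P(Approve | Student) = 37/(37+37) = 37/74 = 1/2

P(Approve|Student) = 1/2 ≈ 50.00%


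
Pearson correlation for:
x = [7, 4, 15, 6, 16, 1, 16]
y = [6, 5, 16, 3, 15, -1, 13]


n=7, Σx=65, Σy=57, Σxy=767, Σx²=839, Σy²=721
r = (7×767 - 65×57)/√((7×839 - 65²)(7×721 - 57²))
= 1664/√(1648×1798) = 1664/√2963104 ≈ 1664/1721.3669 ≈ 0.9667

r ≈ 0.9667


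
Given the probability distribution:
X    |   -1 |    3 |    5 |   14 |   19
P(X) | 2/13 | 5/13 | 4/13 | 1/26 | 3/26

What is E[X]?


E[X] = Σ x·P(X=x)
= (-1)×(2/13) + (3)×(5/13) + (5)×(4/13) + (14)×(1/26) + (19)×(3/26)
= 137/26

E[X] = 137/26


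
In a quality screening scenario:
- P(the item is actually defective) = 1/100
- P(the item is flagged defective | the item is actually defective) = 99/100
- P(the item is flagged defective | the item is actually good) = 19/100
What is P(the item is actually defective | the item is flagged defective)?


Using Bayes' theorem:
P(A|B) = P(B|A)·P(A) / P(B)

P(the item is flagged defective) = 99/100 × 1/100 + 19/100 × 99/100
= 99/10000 + 1881/10000 = 99/500

P(the item is actually defective|the item is flagged defective) = (99/10000) / (99/500) = 1/20

P(the item is actually defective|the item is flagged defective) = 1/20 ≈ 5.00%


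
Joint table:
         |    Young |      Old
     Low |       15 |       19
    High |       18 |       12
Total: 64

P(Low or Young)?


P(Low∨Young) = P(Low) + P(Young) - P(Low∧Young)
= (34 + 33 - 15)/64 = 52/64 = 13/16

P = 13/16 ≈ 81.25%


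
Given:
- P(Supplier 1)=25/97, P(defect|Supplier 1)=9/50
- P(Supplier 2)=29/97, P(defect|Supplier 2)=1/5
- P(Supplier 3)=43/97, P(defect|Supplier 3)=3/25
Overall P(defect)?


P(B) = Σ P(B|Aᵢ)×P(Aᵢ)
  9/50×25/97 = 9/194
  1/5×29/97 = 29/485
  3/25×43/97 = 129/2425
Sum = 773/4850

P(defect) = 773/4850 ≈ 15.94%


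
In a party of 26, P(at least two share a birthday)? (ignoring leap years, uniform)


P(all different) = Π(365-i)/365 for i=0..25
= 0.401759
P(match) = 1 - 0.401759 = 0.598241

P ≈ 0.5982 ≈ 59.82%


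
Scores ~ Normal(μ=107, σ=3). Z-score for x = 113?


z = (x - μ)/σ = (113 - 107)/3 = 2.0

z = 2.0


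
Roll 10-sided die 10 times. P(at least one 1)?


P(no 1)^10 = (9/10)^10 = 3486784401/10000000000
P(≥1) = 1 - 3486784401/10000000000 = 6513215599/10000000000

P = 6513215599/10000000000 ≈ 65.13%


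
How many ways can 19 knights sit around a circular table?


Circular arrangements of 19 distinct objects: fix one position to break rotational symmetry.
(n-1)! = 18! = 6402373705728000

6402373705728000


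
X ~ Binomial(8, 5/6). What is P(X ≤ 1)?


P(X ≤ 1) = Σ P(X=i) for i=0..1
P(X=0) = 1/1679616
P(X=1) = 5/209952
Sum = 41/1679616

P(X ≤ 1) = 41/1679616 ≈ 0.00%


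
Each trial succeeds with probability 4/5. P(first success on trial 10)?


Geometric: P(X=10) = (1-p)^(k-1)×p = (1/5)^9×4/5 = 4/9765625

P(X=10) = 4/9765625 ≈ 0.00%


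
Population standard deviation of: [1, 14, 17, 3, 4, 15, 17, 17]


Mean = 88/8 = 11
  (1-11)²=100
  (14-11)²=9
  (17-11)²=36
  (3-11)²=64
  (4-11)²=49
  (15-11)²=16
  (17-11)²=36
  (17-11)²=36
Σ(x-μ)² = 346
σ² = 346/8 = 173/4

σ = √(173/4) ≈ 6.5765


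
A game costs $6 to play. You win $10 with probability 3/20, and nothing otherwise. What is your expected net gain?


E[gain] = (10-6)×3/20 + (-6)×17/20
= 3/5 - 51/10 = -9/2

Expected net gain = $-9/2 ≈ $-4.50


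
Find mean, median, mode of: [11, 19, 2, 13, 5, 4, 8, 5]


Sorted: [2, 4, 5, 5, 8, 11, 13, 19]
Mean = 67/8
Median = 13/2
Freq: {11: 1, 19: 1, 2: 1, 13: 1, 5: 2, 4: 1, 8: 1}
Mode: [5]

Mean=67/8, Median=13/2, Mode=5


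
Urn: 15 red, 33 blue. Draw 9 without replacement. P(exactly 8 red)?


Hypergeometric: C(15,8)×C(33,1)/C(48,9)
= 6435×33/1677106640 = 3861/30492848

P(X=8) = 3861/30492848 ≈ 0.01%


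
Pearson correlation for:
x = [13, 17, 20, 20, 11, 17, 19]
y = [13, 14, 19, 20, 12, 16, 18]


n=7, Σx=117, Σy=112, Σxy=1933, Σx²=2029, Σy²=1850
r = (7×1933 - 117×112)/√((7×2029 - 117²)(7×1850 - 112²))
= 427/√(514×406) = 427/√208684 ≈ 427/456.8194 ≈ 0.9347

r ≈ 0.9347


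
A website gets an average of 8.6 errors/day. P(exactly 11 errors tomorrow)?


Poisson(λ=8.6): P(X=11) = e^(-λ)×λ^k/k!
= e^(-8.6) × 8.6^11 / 11!
≈ 0.0001841057937 × 19031935784.4 / 39916800 ≈ 0.087780

P(X=11) ≈ 0.087780 ≈ 8.78%


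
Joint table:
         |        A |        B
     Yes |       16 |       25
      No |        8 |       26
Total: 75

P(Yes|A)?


P(Yes|A) = 16/(16+8) = 16/24 = 2/3

P = 2/3 ≈ 66.67%


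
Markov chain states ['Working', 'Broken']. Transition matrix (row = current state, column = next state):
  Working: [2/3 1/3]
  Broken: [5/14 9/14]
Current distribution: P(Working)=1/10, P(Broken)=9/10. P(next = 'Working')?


P(next=Working) = Σᵢ P(now=i)×P(i→Working)
= 1/10×2/3 + 9/10×5/14
= 1/15 + 9/28 = 163/420

P = 163/420 ≈ 0.3881


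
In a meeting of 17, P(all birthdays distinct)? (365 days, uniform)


P(all different) = Π(365-i)/365 for i=0..16
= (365/365)×(364/365)×...×(349/365)
= 0.684992

P ≈ 0.6850 ≈ 68.50%


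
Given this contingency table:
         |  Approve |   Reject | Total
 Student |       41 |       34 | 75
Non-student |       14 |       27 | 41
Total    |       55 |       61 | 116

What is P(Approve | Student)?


P(Approve | Student) = 41/(41+34) = 41/75

P(Approve|Student) = 41/75 ≈ 54.67%


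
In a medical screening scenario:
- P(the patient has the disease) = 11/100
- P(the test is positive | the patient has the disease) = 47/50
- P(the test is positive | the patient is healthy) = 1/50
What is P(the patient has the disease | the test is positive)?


Using Bayes' theorem:
P(A|B) = P(B|A)·P(A) / P(B)

P(the test is positive) = 47/50 × 11/100 + 1/50 × 89/100
= 517/5000 + 89/5000 = 303/2500

P(the patient has the disease|the test is positive) = (517/5000) / (303/2500) = 517/606

P(the patient has the disease|the test is positive) = 517/606 ≈ 85.31%


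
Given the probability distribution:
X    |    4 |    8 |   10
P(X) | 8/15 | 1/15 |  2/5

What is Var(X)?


E[X] = 20/3
E[X²] = 264/5
Var(X) = E[X²] - (E[X])² = 264/5 - 400/9 = 376/45

Var(X) = 376/45 ≈ 8.3556


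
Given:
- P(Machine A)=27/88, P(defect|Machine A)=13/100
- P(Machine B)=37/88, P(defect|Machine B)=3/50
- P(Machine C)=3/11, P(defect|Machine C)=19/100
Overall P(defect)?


P(B) = Σ P(B|Aᵢ)×P(Aᵢ)
  13/100×27/88 = 351/8800
  3/50×37/88 = 111/4400
  19/100×3/11 = 57/1100
Sum = 1029/8800

P(defect) = 1029/8800 ≈ 11.69%


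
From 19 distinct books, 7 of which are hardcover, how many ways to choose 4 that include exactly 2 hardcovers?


Choose 2 of the 7 hardcovers and 2 of the other 12 books:
C(7,2)×C(12,2) = 21×66 = 1386

1386


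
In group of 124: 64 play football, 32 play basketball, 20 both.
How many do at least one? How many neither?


|A∪B| = 64+32-20 = 76
Neither = 124-76 = 48

At least one: 76; Neither: 48


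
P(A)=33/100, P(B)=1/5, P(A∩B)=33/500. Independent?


P(A)×P(B) = 33/500
P(A∩B) = 33/500
Equal ✓ → Independent

Yes, independent


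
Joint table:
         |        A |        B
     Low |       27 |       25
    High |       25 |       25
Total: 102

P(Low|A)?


P(Low|A) = 27/(27+25) = 27/52

P = 27/52 ≈ 51.92%


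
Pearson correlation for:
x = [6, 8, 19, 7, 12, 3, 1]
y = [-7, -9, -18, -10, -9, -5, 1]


n=7, Σx=56, Σy=-57, Σxy=-648, Σx²=664, Σy²=661
r = (7×(-648) - 56×(-57))/√((7×664 - 56²)(7×661 - (-57)²))
= -1344/√(1512×1378) = -1344/√2083536 ≈ -1344/1443.4459 ≈ -0.9311

r ≈ -0.9311


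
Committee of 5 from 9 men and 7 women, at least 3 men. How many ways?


Count by #men:
  3M,2W: C(9,3)×C(7,2)=1764
  4M,1W: C(9,4)×C(7,1)=882
  5M,0W: C(9,5)×C(7,0)=126
Total = 2772

2772


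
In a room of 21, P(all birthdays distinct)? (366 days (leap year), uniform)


P(all different) = Π(366-i)/366 for i=0..20
= (366/366)×(365/366)×...×(346/366)
= 0.557221

P ≈ 0.5572 ≈ 55.72%


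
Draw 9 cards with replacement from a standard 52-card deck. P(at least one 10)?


P(not a 10) = 48/52 = 12/13
P(none in 9 draws) = (12/13)^9 = 5159780352/10604499373
P(≥1 10) = 1 - 5159780352/10604499373 = 5444719021/10604499373

P = 5444719021/10604499373 ≈ 51.34%


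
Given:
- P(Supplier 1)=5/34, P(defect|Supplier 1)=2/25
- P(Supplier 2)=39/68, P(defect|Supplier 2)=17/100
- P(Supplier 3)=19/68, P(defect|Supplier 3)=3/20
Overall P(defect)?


P(B) = Σ P(B|Aᵢ)×P(Aᵢ)
  2/25×5/34 = 1/85
  17/100×39/68 = 39/400
  3/20×19/68 = 57/1360
Sum = 257/1700

P(defect) = 257/1700 ≈ 15.12%


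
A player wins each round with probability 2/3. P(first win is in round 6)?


Geometric: P(X=6) = (1-p)^(k-1)×p = (1/3)^5×2/3 = 2/729

P(X=6) = 2/729 ≈ 0.27%


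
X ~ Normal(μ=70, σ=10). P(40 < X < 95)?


z₁=(40-70)/10=-3.0, z₂=(95-70)/10=2.5
P = Φ(2.5) - Φ(-3.0) = 0.993790 - 0.001350 = 0.992440 ≈ 0.9924

P(40 < X < 95) ≈ 0.9924


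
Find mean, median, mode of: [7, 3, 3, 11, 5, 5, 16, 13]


Sorted: [3, 3, 5, 5, 7, 11, 13, 16]
Mean = 63/8
Median = 6
Freq: {7: 1, 3: 2, 11: 1, 5: 2, 16: 1, 13: 1}
Mode: [3, 5]

Mean=63/8, Median=6, Mode=[3, 5]


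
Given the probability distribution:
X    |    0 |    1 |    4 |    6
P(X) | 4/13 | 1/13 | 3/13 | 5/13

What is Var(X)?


E[X] = 43/13
E[X²] = 229/13
Var(X) = E[X²] - (E[X])² = 229/13 - 1849/169 = 1128/169

Var(X) = 1128/169 ≈ 6.6746


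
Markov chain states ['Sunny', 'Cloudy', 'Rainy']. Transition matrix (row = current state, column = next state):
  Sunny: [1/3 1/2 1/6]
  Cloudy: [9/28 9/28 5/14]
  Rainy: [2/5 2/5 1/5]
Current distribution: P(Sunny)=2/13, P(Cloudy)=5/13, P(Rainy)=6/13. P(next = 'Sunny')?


P(next=Sunny) = Σᵢ P(now=i)×P(i→Sunny)
= 2/13×1/3 + 5/13×9/28 + 6/13×2/5
= 2/39 + 45/364 + 12/65 = 151/420

P = 151/420 ≈ 0.3595


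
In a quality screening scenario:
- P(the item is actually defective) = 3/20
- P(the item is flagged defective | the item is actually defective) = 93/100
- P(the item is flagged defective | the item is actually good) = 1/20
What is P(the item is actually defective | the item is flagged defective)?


Using Bayes' theorem:
P(A|B) = P(B|A)·P(A) / P(B)

P(the item is flagged defective) = 93/100 × 3/20 + 1/20 × 17/20
= 279/2000 + 17/400 = 91/500

P(the item is actually defective|the item is flagged defective) = (279/2000) / (91/500) = 279/364

P(the item is actually defective|the item is flagged defective) = 279/364 ≈ 76.65%


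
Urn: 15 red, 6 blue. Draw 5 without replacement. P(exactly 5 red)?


Hypergeometric: C(15,5)×C(6,0)/C(21,5)
= 3003×1/20349 = 143/969

P(X=5) = 143/969 ≈ 14.76%


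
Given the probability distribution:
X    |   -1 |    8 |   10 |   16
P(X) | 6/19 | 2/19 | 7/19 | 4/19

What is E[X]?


E[X] = Σ x·P(X=x)
= (-1)×(6/19) + (8)×(2/19) + (10)×(7/19) + (16)×(4/19)
= 144/19

E[X] = 144/19


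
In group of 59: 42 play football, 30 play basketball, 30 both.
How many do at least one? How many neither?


|A∪B| = 42+30-30 = 42
Neither = 59-42 = 17

At least one: 42; Neither: 17


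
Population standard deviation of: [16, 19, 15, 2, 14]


Mean = 66/5
  (16-66/5)²=196/25
  (19-66/5)²=841/25
  (15-66/5)²=81/25
  (2-66/5)²=3136/25
  (14-66/5)²=16/25
Σ(x-μ)² = 854/5
σ² = (854/5)/5 = 854/25

σ = √(854/25) ≈ 5.8447


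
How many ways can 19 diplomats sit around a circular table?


Circular arrangements of 19 distinct objects: fix one position to break rotational symmetry.
(n-1)! = 18! = 6402373705728000

6402373705728000


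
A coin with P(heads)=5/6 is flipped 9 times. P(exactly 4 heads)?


Binomial: P(X=4) = C(9,4)×p^4×(1-p)^5
= 126 × 625/1296 × 1/7776 = 4375/559872

P(X=4) = 4375/559872 ≈ 0.78%


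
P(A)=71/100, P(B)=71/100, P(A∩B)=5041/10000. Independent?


P(A)×P(B) = 5041/10000
P(A∩B) = 5041/10000
Equal ✓ → Independent

Yes, independent


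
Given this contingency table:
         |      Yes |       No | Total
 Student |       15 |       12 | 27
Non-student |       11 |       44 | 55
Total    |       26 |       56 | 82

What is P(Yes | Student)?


P(Yes | Student) = 15/(15+12) = 15/27 = 5/9

P(Yes|Student) = 5/9 ≈ 55.56%


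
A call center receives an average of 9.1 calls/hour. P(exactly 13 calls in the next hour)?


Poisson(λ=9.1): P(X=13) = e^(-λ)×λ^k/k!
= e^(-9.1) × 9.1^13 / 13!
≈ 0.0001116658085 × 2.93452693546e+12 / 6227020800 ≈ 0.052623

P(X=13) ≈ 0.052623 ≈ 5.26%


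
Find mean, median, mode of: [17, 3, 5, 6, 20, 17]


Sorted: [3, 5, 6, 17, 17, 20]
Mean = 68/6 = 34/3
Median = 23/2
Freq: {17: 2, 3: 1, 5: 1, 6: 1, 20: 1}
Mode: [17]

Mean=34/3, Median=23/2, Mode=17


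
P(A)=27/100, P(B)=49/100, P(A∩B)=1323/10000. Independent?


P(A)×P(B) = 1323/10000
P(A∩B) = 1323/10000
Equal ✓ → Independent

Yes, independent


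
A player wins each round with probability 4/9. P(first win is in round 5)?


Geometric: P(X=5) = (1-p)^(k-1)×p = (5/9)^4×4/9 = 2500/59049

P(X=5) = 2500/59049 ≈ 4.23%


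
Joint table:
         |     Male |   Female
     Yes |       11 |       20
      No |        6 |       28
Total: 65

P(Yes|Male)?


P(Yes|Male) = 11/(11+6) = 11/17

P = 11/17 ≈ 64.71%


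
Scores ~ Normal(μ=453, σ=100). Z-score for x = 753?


z = (x - μ)/σ = (753 - 453)/100 = 3.0

z = 3.0


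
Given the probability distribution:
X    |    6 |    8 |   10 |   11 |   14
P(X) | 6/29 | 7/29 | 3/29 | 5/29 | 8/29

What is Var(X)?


E[X] = 289/29
E[X²] = 3137/29
Var(X) = E[X²] - (E[X])² = 3137/29 - 83521/841 = 7452/841

Var(X) = 7452/841 ≈ 8.8609


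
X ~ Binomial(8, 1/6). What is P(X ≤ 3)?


P(X ≤ 3) = Σ P(X=i) for i=0..3
P(X=0) = 390625/1679616
P(X=1) = 78125/209952
P(X=2) = 109375/419904
P(X=3) = 21875/209952
Sum = 1628125/1679616

P(X ≤ 3) = 1628125/1679616 ≈ 96.93%


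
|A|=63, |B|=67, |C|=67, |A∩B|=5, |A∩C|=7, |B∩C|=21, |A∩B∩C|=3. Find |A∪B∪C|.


|A∪B∪C| = 63+67+67-5-7-21+3 = 167

|A∪B∪C| = 167


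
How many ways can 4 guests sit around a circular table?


Circular arrangements of 4 distinct objects: fix one position to break rotational symmetry.
(n-1)! = 3! = 6

6


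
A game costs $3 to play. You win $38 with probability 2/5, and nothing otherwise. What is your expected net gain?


E[gain] = (38-3)×2/5 + (-3)×3/5
= 14 - 9/5 = 61/5

Expected net gain = $61/5 ≈ $12.20


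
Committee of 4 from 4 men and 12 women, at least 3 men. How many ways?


Count by #men:
  3M,1W: C(4,3)×C(12,1)=48
  4M,0W: C(4,4)×C(12,0)=1
Total = 49

49


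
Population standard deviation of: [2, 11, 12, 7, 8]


Mean = 40/5 = 8
  (2-8)²=36
  (11-8)²=9
  (12-8)²=16
  (7-8)²=1
  (8-8)²=0
Σ(x-μ)² = 62
σ² = 62/5

σ = √(62/5) ≈ 3.5214


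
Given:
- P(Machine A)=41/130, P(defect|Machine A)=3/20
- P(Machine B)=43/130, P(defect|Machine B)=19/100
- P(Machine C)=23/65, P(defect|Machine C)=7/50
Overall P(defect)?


P(B) = Σ P(B|Aᵢ)×P(Aᵢ)
  3/20×41/130 = 123/2600
  19/100×43/130 = 817/13000
  7/50×23/65 = 161/3250
Sum = 519/3250

P(defect) = 519/3250 ≈ 15.97%


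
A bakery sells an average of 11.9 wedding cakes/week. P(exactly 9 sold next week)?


Poisson(λ=11.9): P(X=9) = e^(-λ)×λ^k/k!
= e^(-11.9) × 11.9^9 / 9!
≈ 6.790404807e-06 × 4785448563.12 / 362880 ≈ 0.089548

P(X=9) ≈ 0.089548 ≈ 8.95%


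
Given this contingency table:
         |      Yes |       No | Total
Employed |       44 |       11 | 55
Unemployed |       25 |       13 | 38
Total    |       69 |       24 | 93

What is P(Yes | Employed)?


P(Yes | Employed) = 44/(44+11) = 44/55 = 4/5

P(Yes|Employed) = 4/5 ≈ 80.00%


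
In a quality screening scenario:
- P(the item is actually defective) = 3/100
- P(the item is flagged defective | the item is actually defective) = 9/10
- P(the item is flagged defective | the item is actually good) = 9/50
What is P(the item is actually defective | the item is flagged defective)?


Using Bayes' theorem:
P(A|B) = P(B|A)·P(A) / P(B)

P(the item is flagged defective) = 9/10 × 3/100 + 9/50 × 97/100
= 27/1000 + 873/5000 = 126/625

P(the item is actually defective|the item is flagged defective) = (27/1000) / (126/625) = 15/112

P(the item is actually defective|the item is flagged defective) = 15/112 ≈ 13.39%


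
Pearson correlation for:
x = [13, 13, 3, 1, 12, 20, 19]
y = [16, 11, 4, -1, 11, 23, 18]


n=7, Σx=81, Σy=82, Σxy=1296, Σx²=1253, Σy²=1368
r = (7×1296 - 81×82)/√((7×1253 - 81²)(7×1368 - 82²))
= 2430/√(2210×2852) = 2430/√6302920 ≈ 2430/2510.5617 ≈ 0.9679

r ≈ 0.9679


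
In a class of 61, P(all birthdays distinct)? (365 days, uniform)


P(all different) = Π(365-i)/365 for i=0..60
= (365/365)×(364/365)×...×(305/365)
= 0.004911

P ≈ 0.0049 ≈ 0.49%


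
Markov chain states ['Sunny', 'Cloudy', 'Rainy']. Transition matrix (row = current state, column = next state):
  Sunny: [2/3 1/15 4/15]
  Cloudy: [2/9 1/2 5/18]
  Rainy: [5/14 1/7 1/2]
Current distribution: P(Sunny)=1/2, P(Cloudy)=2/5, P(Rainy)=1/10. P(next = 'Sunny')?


P(next=Sunny) = Σᵢ P(now=i)×P(i→Sunny)
= 1/2×2/3 + 2/5×2/9 + 1/10×5/14
= 1/3 + 4/45 + 1/28 = 577/1260

P = 577/1260 ≈ 0.4579


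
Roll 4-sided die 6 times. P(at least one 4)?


P(no 4)^6 = (3/4)^6 = 729/4096
P(≥1) = 1 - 729/4096 = 3367/4096

P = 3367/4096 ≈ 82.20%


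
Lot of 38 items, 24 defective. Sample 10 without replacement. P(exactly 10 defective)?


Hypergeometric: C(24,10)×C(14,0)/C(38,10)
= 1961256×1/472733756 = 138/33263

P(X=10) = 138/33263 ≈ 0.41%


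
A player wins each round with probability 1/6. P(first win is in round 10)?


Geometric: P(X=10) = (1-p)^(k-1)×p = (5/6)^9×1/6 = 1953125/60466176

P(X=10) = 1953125/60466176 ≈ 3.23%


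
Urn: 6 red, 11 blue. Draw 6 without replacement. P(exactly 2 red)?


Hypergeometric: C(6,2)×C(11,4)/C(17,6)
= 15×330/12376 = 2475/6188

P(X=2) = 2475/6188 ≈ 40.00%


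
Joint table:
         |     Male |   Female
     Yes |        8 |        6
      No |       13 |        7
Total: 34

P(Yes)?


P(Yes) = (8+6)/34 = 14/34 = 7/17

P(Yes) = 7/17 ≈ 41.18%


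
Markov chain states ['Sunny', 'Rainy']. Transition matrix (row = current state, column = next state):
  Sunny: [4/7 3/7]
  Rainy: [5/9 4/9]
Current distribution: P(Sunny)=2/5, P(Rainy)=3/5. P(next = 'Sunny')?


P(next=Sunny) = Σᵢ P(now=i)×P(i→Sunny)
= 2/5×4/7 + 3/5×5/9
= 8/35 + 1/3 = 59/105

P = 59/105 ≈ 0.5619


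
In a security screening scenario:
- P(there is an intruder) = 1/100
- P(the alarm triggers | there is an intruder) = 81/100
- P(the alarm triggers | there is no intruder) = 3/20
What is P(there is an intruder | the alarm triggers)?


Using Bayes' theorem:
P(A|B) = P(B|A)·P(A) / P(B)

P(the alarm triggers) = 81/100 × 1/100 + 3/20 × 99/100
= 81/10000 + 297/2000 = 783/5000

P(there is an intruder|the alarm triggers) = (81/10000) / (783/5000) = 3/58

P(there is an intruder|the alarm triggers) = 3/58 ≈ 5.17%


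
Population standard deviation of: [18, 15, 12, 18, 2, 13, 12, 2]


Mean = 92/8 = 23/2
  (18-23/2)²=169/4
  (15-23/2)²=49/4
  (12-23/2)²=1/4
  (18-23/2)²=169/4
  (2-23/2)²=361/4
  (13-23/2)²=9/4
  (12-23/2)²=1/4
  (2-23/2)²=361/4
Σ(x-μ)² = 280
σ² = 280/8 = 35

σ = √(35) ≈ 5.9161


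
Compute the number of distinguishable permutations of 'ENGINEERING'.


Letters: 11, freq: {'E': 3, 'N': 3, 'G': 2, 'I': 2, 'R': 1}
11!/(3!×3!×2!×2!×1!) = 39916800/144 = 277200

277200


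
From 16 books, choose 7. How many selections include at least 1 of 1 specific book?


Complement: C(16,7) - C(15,7) = 11440 - 6435 = 5005

5005


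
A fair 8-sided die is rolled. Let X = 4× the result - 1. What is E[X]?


E[die] = (1+8)/2 = 9/2
E[X] = 4×9/2 - 1 = 17

E[X] = 17


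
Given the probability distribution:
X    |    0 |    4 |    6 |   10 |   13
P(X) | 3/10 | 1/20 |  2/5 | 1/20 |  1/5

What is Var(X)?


E[X] = 57/10
E[X²] = 54
Var(X) = E[X²] - (E[X])² = 54 - 3249/100 = 2151/100

Var(X) = 2151/100 ≈ 21.5100


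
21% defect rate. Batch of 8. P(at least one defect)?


P(all good) = (79/100)^8 = 1517108809906561/10000000000000000
P(≥1 defect) = 8482891190093439/10000000000000000

P = 8482891190093439/10000000000000000 ≈ 84.83%


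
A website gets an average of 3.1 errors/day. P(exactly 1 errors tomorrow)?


Poisson(λ=3.1): P(X=1) = e^(-λ)×λ^k/k!
= e^(-3.1) × 3.1^1 / 1!
≈ 0.04504920239 × 3.1 / 1 ≈ 0.139653

P(X=1) ≈ 0.139653 ≈ 13.97%


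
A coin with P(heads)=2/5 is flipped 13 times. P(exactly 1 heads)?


Binomial: P(X=1) = C(13,1)×p^1×(1-p)^12
= 13 × 2/5 × 531441/244140625 = 13817466/1220703125

P(X=1) = 13817466/1220703125 ≈ 1.13%


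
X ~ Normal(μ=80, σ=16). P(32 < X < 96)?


z₁=(32-80)/16=-3.0, z₂=(96-80)/16=1.0
P = Φ(1.0) - Φ(-3.0) = 0.841345 - 0.001350 = 0.839995 ≈ 0.8400

P(32 < X < 96) ≈ 0.8400


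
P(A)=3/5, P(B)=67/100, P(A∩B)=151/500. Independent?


P(A)×P(B) = 201/500
P(A∩B) = 151/500
Not equal → NOT independent

No, not independent


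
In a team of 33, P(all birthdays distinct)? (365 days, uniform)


P(all different) = Π(365-i)/365 for i=0..32
= (365/365)×(364/365)×...×(333/365)
= 0.225028

P ≈ 0.2250 ≈ 22.50%


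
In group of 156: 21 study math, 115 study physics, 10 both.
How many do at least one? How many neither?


|A∪B| = 21+115-10 = 126
Neither = 156-126 = 30

At least one: 126; Neither: 30


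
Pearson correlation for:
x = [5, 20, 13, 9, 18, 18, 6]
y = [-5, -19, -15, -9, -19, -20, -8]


n=7, Σx=89, Σy=-95, Σxy=-1431, Σx²=1359, Σy²=1517
r = (7×(-1431) - 89×(-95))/√((7×1359 - 89²)(7×1517 - (-95)²))
= -1562/√(1592×1594) = -1562/√2537648 ≈ -1562/1592.9997 ≈ -0.9805

r ≈ -0.9805


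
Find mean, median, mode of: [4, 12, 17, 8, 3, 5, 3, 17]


Sorted: [3, 3, 4, 5, 8, 12, 17, 17]
Mean = 69/8
Median = 13/2
Freq: {4: 1, 12: 1, 17: 2, 8: 1, 3: 2, 5: 1}
Mode: [3, 17]

Mean=69/8, Median=13/2, Mode=[3, 17]


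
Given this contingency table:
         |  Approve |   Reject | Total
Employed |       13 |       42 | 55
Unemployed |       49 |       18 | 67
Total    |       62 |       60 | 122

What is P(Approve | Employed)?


P(Approve | Employed) = 13/(13+42) = 13/55

P(Approve|Employed) = 13/55 ≈ 23.64%


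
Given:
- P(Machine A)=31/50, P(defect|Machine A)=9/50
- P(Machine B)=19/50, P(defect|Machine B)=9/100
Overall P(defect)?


P(B) = Σ P(B|Aᵢ)×P(Aᵢ)
  9/50×31/50 = 279/2500
  9/100×19/50 = 171/5000
Sum = 729/5000

P(defect) = 729/5000 ≈ 14.58%


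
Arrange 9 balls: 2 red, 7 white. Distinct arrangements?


9!/(2!×7!) = 36

36


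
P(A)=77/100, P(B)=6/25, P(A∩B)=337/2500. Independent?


P(A)×P(B) = 231/1250
P(A∩B) = 337/2500
Not equal → NOT independent

No, not independent


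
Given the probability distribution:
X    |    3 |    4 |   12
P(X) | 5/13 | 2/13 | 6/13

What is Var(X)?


E[X] = 95/13
E[X²] = 941/13
Var(X) = E[X²] - (E[X])² = 941/13 - 9025/169 = 3208/169

Var(X) = 3208/169 ≈ 18.9822


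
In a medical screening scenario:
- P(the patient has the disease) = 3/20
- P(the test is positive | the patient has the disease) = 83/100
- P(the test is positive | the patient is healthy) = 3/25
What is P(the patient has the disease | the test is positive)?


Using Bayes' theorem:
P(A|B) = P(B|A)·P(A) / P(B)

P(the test is positive) = 83/100 × 3/20 + 3/25 × 17/20
= 249/2000 + 51/500 = 453/2000

P(the patient has the disease|the test is positive) = (249/2000) / (453/2000) = 83/151

P(the patient has the disease|the test is positive) = 83/151 ≈ 54.97%


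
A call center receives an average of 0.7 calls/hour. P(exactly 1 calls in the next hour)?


Poisson(λ=0.7): P(X=1) = e^(-λ)×λ^k/k!
= e^(-0.7) × 0.7^1 / 1!
≈ 0.4965853038 × 0.7 / 1 ≈ 0.347610

P(X=1) ≈ 0.347610 ≈ 34.76%


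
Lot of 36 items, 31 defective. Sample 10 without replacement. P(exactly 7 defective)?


Hypergeometric: C(31,7)×C(5,3)/C(36,10)
= 2629575×10/254186856 = 1625/15708

P(X=7) = 1625/15708 ≈ 10.35%


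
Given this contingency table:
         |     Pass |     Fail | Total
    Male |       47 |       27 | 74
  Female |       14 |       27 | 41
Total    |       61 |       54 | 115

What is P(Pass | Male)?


P(Pass | Male) = 47/(47+27) = 47/74

P(Pass|Male) = 47/74 ≈ 63.51%


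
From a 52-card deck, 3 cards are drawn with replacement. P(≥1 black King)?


P(not a black King) = 50/52 = 25/26
P(none in 3 draws) = (25/26)^3 = 15625/17576
P(≥1 black King) = 1 - 15625/17576 = 1951/17576

P = 1951/17576 ≈ 11.10%


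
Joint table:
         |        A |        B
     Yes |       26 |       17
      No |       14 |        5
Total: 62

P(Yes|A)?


P(Yes|A) = 26/(26+14) = 26/40 = 13/20

P = 13/20 ≈ 65.00%


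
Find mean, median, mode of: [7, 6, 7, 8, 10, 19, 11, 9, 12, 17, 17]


Sorted: [6, 7, 7, 8, 9, 10, 11, 12, 17, 17, 19]
Mean = 123/11
Median = 10
Freq: {7: 2, 6: 1, 8: 1, 10: 1, 19: 1, 11: 1, 9: 1, 12: 1, 17: 2}
Mode: [7, 17]

Mean=123/11, Median=10, Mode=[7, 17]


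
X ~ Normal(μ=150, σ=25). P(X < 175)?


z = (175-150)/25 = 1.0
P(Z < 1.0) = 0.8413

P(X < 175) ≈ 0.8413


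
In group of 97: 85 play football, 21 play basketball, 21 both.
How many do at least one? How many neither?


|A∪B| = 85+21-21 = 85
Neither = 97-85 = 12

At least one: 85; Neither: 12


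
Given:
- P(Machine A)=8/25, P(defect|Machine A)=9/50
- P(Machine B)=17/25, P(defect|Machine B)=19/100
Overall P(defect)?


P(B) = Σ P(B|Aᵢ)×P(Aᵢ)
  9/50×8/25 = 36/625
  19/100×17/25 = 323/2500
Sum = 467/2500

P(defect) = 467/2500 ≈ 18.68%


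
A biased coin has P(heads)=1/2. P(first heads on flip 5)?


Geometric: P(X=5) = (1-p)^(k-1)×p = (1/2)^4×1/2 = 1/32

P(X=5) = 1/32 ≈ 3.12%


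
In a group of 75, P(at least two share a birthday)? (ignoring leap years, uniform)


P(all different) = Π(365-i)/365 for i=0..74
= 0.000280
P(match) = 1 - 0.000280 = 0.999720

P ≈ 0.9997 ≈ 99.97%


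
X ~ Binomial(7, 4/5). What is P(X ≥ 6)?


P(X ≥ 6) = Σ P(X=i) for i=6..7
P(X=6) = 28672/78125
P(X=7) = 16384/78125
Sum = 45056/78125

P(X ≥ 6) = 45056/78125 ≈ 57.67%


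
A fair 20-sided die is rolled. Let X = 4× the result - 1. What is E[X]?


E[die] = (1+20)/2 = 21/2
E[X] = 4×21/2 - 1 = 41

E[X] = 41


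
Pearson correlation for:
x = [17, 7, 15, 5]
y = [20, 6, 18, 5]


n=4, Σx=44, Σy=49, Σxy=677, Σx²=588, Σy²=785
r = (4×677 - 44×49)/√((4×588 - 44²)(4×785 - 49²))
= 552/√(416×739) = 552/√307424 ≈ 552/554.4583 ≈ 0.9956

r ≈ 0.9956


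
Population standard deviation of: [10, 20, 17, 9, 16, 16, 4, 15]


Mean = 107/8
  (10-107/8)²=729/64
  (20-107/8)²=2809/64
  (17-107/8)²=841/64
  (9-107/8)²=1225/64
  (16-107/8)²=441/64
  (16-107/8)²=441/64
  (4-107/8)²=5625/64
  (15-107/8)²=169/64
Σ(x-μ)² = 1535/8
σ² = (1535/8)/8 = 1535/64

σ = √(1535/64) ≈ 4.8974


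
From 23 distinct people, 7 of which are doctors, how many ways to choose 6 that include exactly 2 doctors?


Choose 2 of the 7 doctors and 4 of the other 16 people:
C(7,2)×C(16,4) = 21×1820 = 38220

38220


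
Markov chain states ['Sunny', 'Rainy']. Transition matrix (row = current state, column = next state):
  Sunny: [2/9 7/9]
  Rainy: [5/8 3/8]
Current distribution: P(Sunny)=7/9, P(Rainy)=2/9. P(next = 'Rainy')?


P(next=Rainy) = Σᵢ P(now=i)×P(i→Rainy)
= 7/9×7/9 + 2/9×3/8
= 49/81 + 1/12 = 223/324

P = 223/324 ≈ 0.6883


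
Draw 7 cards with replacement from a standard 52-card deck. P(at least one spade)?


P(not a spade) = 39/52 = 3/4
P(none in 7 draws) = (3/4)^7 = 2187/16384
P(≥1 spade) = 1 - 2187/16384 = 14197/16384

P = 14197/16384 ≈ 86.65%


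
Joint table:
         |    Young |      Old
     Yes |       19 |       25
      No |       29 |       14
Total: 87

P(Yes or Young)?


P(Yes∨Young) = P(Yes) + P(Young) - P(Yes∧Young)
= (44 + 48 - 19)/87 = 73/87

P = 73/87 ≈ 83.91%


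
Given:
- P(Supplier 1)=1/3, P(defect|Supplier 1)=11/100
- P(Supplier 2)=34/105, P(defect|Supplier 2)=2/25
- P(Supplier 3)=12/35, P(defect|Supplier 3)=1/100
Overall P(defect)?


P(B) = Σ P(B|Aᵢ)×P(Aᵢ)
  11/100×1/3 = 11/300
  2/25×34/105 = 68/2625
  1/100×12/35 = 3/875
Sum = 33/500

P(defect) = 33/500 ≈ 6.60%


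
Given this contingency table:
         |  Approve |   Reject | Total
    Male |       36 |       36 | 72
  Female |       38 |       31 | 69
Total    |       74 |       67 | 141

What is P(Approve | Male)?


P(Approve | Male) = 36/(36+36) = 36/72 = 1/2

P(Approve|Male) = 1/2 ≈ 50.00%


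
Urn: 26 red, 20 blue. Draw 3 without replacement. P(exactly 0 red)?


Hypergeometric: C(26,0)×C(20,3)/C(46,3)
= 1×1140/15180 = 19/253

P(X=0) = 19/253 ≈ 7.51%


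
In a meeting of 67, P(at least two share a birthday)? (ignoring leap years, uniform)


P(all different) = Π(365-i)/365 for i=0..66
= 0.001560
P(match) = 1 - 0.001560 = 0.998440

P ≈ 0.9984 ≈ 99.84%


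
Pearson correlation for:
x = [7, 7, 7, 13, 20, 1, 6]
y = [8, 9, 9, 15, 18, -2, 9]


n=7, Σx=61, Σy=66, Σxy=789, Σx²=753, Σy²=860
r = (7×789 - 61×66)/√((7×753 - 61²)(7×860 - 66²))
= 1497/√(1550×1664) = 1497/√2579200 ≈ 1497/1605.9888 ≈ 0.9321

r ≈ 0.9321


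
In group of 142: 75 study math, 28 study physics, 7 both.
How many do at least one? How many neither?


|A∪B| = 75+28-7 = 96
Neither = 142-96 = 46

At least one: 96; Neither: 46


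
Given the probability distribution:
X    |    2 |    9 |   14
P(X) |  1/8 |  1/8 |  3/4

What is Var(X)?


E[X] = 95/8
E[X²] = 1261/8
Var(X) = E[X²] - (E[X])² = 1261/8 - 9025/64 = 1063/64

Var(X) = 1063/64 ≈ 16.6094


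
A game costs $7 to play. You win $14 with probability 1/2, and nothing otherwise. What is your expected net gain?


E[gain] = (14-7)×1/2 + (-7)×1/2
= 7/2 - 7/2 = 0

Expected net gain = $0 ≈ $0.00


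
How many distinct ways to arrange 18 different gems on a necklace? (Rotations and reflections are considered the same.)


Free circular arrangements: rotations and reflections both identified.
(n-1)!/2 = 17!/2 = 355687428096000/2 = 177843714048000

177843714048000


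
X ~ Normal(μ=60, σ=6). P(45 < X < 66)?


z₁=(45-60)/6=-2.5, z₂=(66-60)/6=1.0
P = Φ(1.0) - Φ(-2.5) = 0.841345 - 0.006210 = 0.835135 ≈ 0.8351

P(45 < X < 66) ≈ 0.8351


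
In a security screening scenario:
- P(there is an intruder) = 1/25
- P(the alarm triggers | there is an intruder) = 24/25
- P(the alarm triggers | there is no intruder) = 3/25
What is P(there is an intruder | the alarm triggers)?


Using Bayes' theorem:
P(A|B) = P(B|A)·P(A) / P(B)

P(the alarm triggers) = 24/25 × 1/25 + 3/25 × 24/25
= 24/625 + 72/625 = 96/625

P(there is an intruder|the alarm triggers) = (24/625) / (96/625) = 1/4

P(there is an intruder|the alarm triggers) = 1/4 ≈ 25.00%


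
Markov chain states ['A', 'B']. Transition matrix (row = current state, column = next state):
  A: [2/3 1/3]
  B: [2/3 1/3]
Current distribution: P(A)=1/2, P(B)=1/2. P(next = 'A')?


P(next=A) = Σᵢ P(now=i)×P(i→A)
= 1/2×2/3 + 1/2×2/3
= 1/3 + 1/3 = 2/3

P = 2/3 ≈ 0.6667


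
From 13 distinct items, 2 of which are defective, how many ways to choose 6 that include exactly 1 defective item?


Choose 1 of the 2 defective items and 5 of the other 11 items:
C(2,1)×C(11,5) = 2×462 = 924

924


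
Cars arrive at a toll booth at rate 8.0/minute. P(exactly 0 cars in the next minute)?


Poisson(λ=8.0): P(X=0) = e^(-λ)×λ^k/k!
= e^(-8.0) × 8.0^0 / 0!
≈ 0.0003354626279 × 1 / 1 ≈ 0.000335

P(X=0) ≈ 0.000335 ≈ 0.03%


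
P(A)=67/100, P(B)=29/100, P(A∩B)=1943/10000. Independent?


P(A)×P(B) = 1943/10000
P(A∩B) = 1943/10000
Equal ✓ → Independent

Yes, independent


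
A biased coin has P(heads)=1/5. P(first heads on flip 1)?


Geometric: P(X=1) = (1-p)^(k-1)×p = (4/5)^0×1/5 = 1/5

P(X=1) = 1/5 ≈ 20.00%


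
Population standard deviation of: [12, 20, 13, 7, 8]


Mean = 60/5 = 12
  (12-12)²=0
  (20-12)²=64
  (13-12)²=1
  (7-12)²=25
  (8-12)²=16
Σ(x-μ)² = 106
σ² = 106/5

σ = √(106/5) ≈ 4.6043


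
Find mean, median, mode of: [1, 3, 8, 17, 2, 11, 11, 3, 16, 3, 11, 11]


Sorted: [1, 2, 3, 3, 3, 8, 11, 11, 11, 11, 16, 17]
Mean = 97/12
Median = 19/2
Freq: {1: 1, 3: 3, 8: 1, 17: 1, 2: 1, 11: 4, 16: 1}
Mode: [11]

Mean=97/12, Median=19/2, Mode=11


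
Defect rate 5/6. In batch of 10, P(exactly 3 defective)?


Binomial: P(X=3) = C(10,3)×p^3×(1-p)^7
= 120 × 125/216 × 1/279936 = 625/2519424

P(X=3) = 625/2519424 ≈ 0.02%


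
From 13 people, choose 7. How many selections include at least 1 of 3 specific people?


Complement: C(13,7) - C(10,7) = 1716 - 120 = 1596

1596


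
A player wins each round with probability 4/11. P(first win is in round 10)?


Geometric: P(X=10) = (1-p)^(k-1)×p = (7/11)^9×4/11 = 161414428/25937424601

P(X=10) = 161414428/25937424601 ≈ 0.62%


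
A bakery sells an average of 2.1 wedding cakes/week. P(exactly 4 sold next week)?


Poisson(λ=2.1): P(X=4) = e^(-λ)×λ^k/k!
= e^(-2.1) × 2.1^4 / 4!
≈ 0.1224564283 × 19.4481 / 24 ≈ 0.099231

P(X=4) ≈ 0.099231 ≈ 9.92%


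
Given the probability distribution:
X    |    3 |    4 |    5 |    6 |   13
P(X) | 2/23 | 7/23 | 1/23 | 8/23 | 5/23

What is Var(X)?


E[X] = 152/23
E[X²] = 56
Var(X) = E[X²] - (E[X])² = 56 - 23104/529 = 6520/529

Var(X) = 6520/529 ≈ 12.3251


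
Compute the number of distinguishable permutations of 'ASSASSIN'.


Letters: 8, freq: {'A': 2, 'S': 4, 'I': 1, 'N': 1}
8!/(2!×4!×1!×1!) = 40320/48 = 840

840


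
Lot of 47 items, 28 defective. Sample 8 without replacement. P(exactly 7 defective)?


Hypergeometric: C(28,7)×C(19,1)/C(47,8)
= 1184040×19/314457495 = 5928/82861

P(X=7) = 5928/82861 ≈ 7.15%


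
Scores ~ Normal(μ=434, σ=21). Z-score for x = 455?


z = (x - μ)/σ = (455 - 434)/21 = 1.0

z = 1.0


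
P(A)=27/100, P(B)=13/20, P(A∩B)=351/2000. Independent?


P(A)×P(B) = 351/2000
P(A∩B) = 351/2000
Equal ✓ → Independent

Yes, independent


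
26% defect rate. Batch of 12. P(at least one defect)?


P(all good) = (37/50)^12 = 6582952005840035281/244140625000000000000
P(≥1 defect) = 237557672994159964719/244140625000000000000

P = 237557672994159964719/244140625000000000000 ≈ 97.30%


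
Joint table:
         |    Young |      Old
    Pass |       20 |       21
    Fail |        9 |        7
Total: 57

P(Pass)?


P(Pass) = (20+21)/57 = 41/57

P(Pass) = 41/57 ≈ 71.93%


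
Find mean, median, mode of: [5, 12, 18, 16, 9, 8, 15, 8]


Sorted: [5, 8, 8, 9, 12, 15, 16, 18]
Mean = 91/8
Median = 21/2
Freq: {5: 1, 12: 1, 18: 1, 16: 1, 9: 1, 8: 2, 15: 1}
Mode: [8]

Mean=91/8, Median=21/2, Mode=8


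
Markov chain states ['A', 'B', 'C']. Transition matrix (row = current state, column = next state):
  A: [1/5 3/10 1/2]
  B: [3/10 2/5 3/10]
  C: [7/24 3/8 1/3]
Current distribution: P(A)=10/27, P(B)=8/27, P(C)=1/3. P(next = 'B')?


P(next=B) = Σᵢ P(now=i)×P(i→B)
= 10/27×3/10 + 8/27×2/5 + 1/3×3/8
= 1/9 + 16/135 + 1/8 = 383/1080

P = 383/1080 ≈ 0.3546


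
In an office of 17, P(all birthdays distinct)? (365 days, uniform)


P(all different) = Π(365-i)/365 for i=0..16
= (365/365)×(364/365)×...×(349/365)
= 0.684992

P ≈ 0.6850 ≈ 68.50%


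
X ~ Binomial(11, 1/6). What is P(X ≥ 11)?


P(X ≥ 11) = Σ P(X=i) for i=11..11
P(X=11) = 1/362797056
Sum = 1/362797056

P(X ≥ 11) = 1/362797056 ≈ 0.00%


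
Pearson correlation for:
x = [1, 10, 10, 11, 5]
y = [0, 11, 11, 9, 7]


n=5, Σx=37, Σy=38, Σxy=354, Σx²=347, Σy²=372
r = (5×354 - 37×38)/√((5×347 - 37²)(5×372 - 38²))
= 364/√(366×416) = 364/√152256 ≈ 364/390.1999 ≈ 0.9329

r ≈ 0.9329


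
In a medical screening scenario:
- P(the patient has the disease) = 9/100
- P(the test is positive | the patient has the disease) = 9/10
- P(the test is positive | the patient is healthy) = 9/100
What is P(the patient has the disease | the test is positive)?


Using Bayes' theorem:
P(A|B) = P(B|A)·P(A) / P(B)

P(the test is positive) = 9/10 × 9/100 + 9/100 × 91/100
= 81/1000 + 819/10000 = 1629/10000

P(the patient has the disease|the test is positive) = (81/1000) / (1629/10000) = 90/181

P(the patient has the disease|the test is positive) = 90/181 ≈ 49.72%
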